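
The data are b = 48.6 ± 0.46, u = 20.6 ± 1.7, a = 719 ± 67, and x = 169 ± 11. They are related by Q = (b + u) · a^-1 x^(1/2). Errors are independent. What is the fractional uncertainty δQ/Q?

0.102

Let w = b + u = 69.2. δw = √(δb² + δu²) = √(0.212 + 2.89) = 1.76, so δw/w = 0.0254.
Q is then a monomial in w, a, x:
δQ/Q = √((δw/w)² + (-1·δa/a)² + (½·δx/x)²) = √(0.000648 + 0.00868 + 0.00106) = 0.102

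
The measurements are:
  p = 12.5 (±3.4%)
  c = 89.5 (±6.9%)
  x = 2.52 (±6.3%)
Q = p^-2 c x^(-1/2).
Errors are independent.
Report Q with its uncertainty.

Products/powers → add relative errors in quadrature, weighted by exponent:
  (-2·δp/p)² = (-2×0.0340)² = 0.00462;  (1·δc/c)² = (1×0.0690)² = 0.00476;  (−½·δx/x)² = (-0.5×0.0630)² = 0.000992
δQ/Q = √(0.0104) = 0.102
Q = 0.361, so δQ = 0.102 × 0.361 = 0.0368.

0.361 ± 0.0368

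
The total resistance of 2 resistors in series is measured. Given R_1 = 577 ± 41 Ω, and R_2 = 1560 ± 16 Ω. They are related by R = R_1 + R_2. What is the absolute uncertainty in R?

For a sum/difference, combine absolute errors in quadrature:
  (δR_1)² = 1680;  (δR_2)² = 256
δR = √(1940) = 44.0 Ω

44.0 Ω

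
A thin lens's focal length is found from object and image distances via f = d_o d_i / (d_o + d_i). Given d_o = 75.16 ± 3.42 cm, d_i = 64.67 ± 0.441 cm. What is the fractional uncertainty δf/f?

0.0214

∂f/∂d_o = (d_i/(d_o+d_i))² = 0.214;  ∂f/∂d_i = (d_o/(d_o+d_i))² = 0.289
δf = √((∂f/∂d_o · δd_o)² + (∂f/∂d_i · δd_i)²) = √(0.535 + 0.0162) = 0.743 cm
f = 34.76 cm, so δf/f = 0.743/34.76 = 0.0214.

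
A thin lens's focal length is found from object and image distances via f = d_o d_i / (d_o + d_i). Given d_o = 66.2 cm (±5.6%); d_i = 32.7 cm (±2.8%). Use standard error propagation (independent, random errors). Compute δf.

∂f/∂d_o = (d_i/(d_o+d_i))² = 0.109;  ∂f/∂d_i = (d_o/(d_o+d_i))² = 0.448
δf = √((∂f/∂d_o · δd_o)² + (∂f/∂d_i · δd_i)²) = √(0.164 + 0.168) = 0.577 cm

0.577 cm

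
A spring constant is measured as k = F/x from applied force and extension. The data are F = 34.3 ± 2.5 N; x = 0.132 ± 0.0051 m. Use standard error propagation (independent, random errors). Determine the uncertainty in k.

21.4 N/m

For a monomial k ∝ F, x^-1, fractional errors add in quadrature:
  (1·δF/F)² = (1×0.0729)² = 0.00531;  (-1·δx/x)² = (-1×0.0386)² = 0.00149
δk/k = √(0.00681) = 0.0825
k = 260 N/m, so δk = 0.0825 × 260 = 21.4 N/m.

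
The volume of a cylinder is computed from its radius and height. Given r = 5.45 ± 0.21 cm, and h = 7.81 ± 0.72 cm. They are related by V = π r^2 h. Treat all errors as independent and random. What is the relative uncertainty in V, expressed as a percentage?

For a monomial V ∝ r^2, h, fractional errors add in quadrature:
  (2·δr/r)² = (2×0.0385)² = 0.00594;  (1·δh/h)² = (1×0.0922)² = 0.00850
δV/V = √(0.0144) = 0.120

12.0%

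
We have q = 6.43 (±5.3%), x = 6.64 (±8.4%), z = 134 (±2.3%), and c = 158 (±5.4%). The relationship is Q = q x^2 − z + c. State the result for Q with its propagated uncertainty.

Let p = q·x^2 = 283. δp/p = √((1·δq/q)² + (2·δx/x)²) = √(0.00281 + 0.0282) = 0.176, so δp = 49.9.
Q = p − z + c: δQ = √(δp² + δz² + δc²) = √(2490 + 9.50 + 72.8) = 50.8
Q = 307.

307 ± 50.8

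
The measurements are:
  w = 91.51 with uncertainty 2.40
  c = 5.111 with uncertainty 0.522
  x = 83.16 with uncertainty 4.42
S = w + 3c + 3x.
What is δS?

Sums and differences: (δS)² = Σ (cᵢ δxᵢ)².
  (δw)² = 5.76;  (3·δc)² = 2.45;  (3·δx)² = 176
δS = √(184) = 13.6

13.6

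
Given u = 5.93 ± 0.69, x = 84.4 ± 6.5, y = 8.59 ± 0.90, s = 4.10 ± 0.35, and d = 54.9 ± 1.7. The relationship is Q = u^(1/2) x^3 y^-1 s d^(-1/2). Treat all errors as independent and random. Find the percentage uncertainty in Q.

Products/powers → add relative errors in quadrature, weighted by exponent:
  (½·δu/u)² = (0.5×0.116)² = 0.00338;  (3·δx/x)² = (3×0.0770)² = 0.0534;  (-1·δy/y)² = (-1×0.105)² = 0.0110;  (1·δs/s)² = (1×0.0854)² = 0.00729;  (−½·δd/d)² = (-0.5×0.0310)² = 0.000240
δQ/Q = √(0.0753) = 0.274

27.4%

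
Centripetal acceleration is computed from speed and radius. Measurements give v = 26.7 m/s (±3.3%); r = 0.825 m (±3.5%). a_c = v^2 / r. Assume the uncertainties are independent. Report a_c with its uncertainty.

864 ± 64.6 m/s^2

Relative error in a monomial: (δa_c/a_c)² = Σ (nᵢ · δxᵢ/xᵢ)².
  (2·δv/v)² = (2×0.0330)² = 0.00436;  (-1·δr/r)² = (-1×0.0350)² = 0.00123
δa_c/a_c = √(0.00558) = 0.0747
a_c = 864 m/s^2, so δa_c = 0.0747 × 864 = 64.6 m/s^2.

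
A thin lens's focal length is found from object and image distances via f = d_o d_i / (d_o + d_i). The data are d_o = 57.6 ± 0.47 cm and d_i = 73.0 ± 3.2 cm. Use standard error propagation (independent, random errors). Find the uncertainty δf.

∂f/∂d_o = (d_i/(d_o+d_i))² = 0.312;  ∂f/∂d_i = (d_o/(d_o+d_i))² = 0.195
δf = √((∂f/∂d_o · δd_o)² + (∂f/∂d_i · δd_i)²) = √(0.0216 + 0.387) = 0.640 cm

0.640 cm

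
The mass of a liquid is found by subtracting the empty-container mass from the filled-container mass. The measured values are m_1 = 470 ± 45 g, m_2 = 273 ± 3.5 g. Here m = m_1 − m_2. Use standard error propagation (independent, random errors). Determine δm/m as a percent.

22.9%

For a sum/difference, combine absolute errors in quadrature:
  (δm_1)² = 2020;  (δm_2)² = 12.2
δm = √(2040) = 45.1 g
m = 197 g, so δm/m = 45.1/197 = 0.229.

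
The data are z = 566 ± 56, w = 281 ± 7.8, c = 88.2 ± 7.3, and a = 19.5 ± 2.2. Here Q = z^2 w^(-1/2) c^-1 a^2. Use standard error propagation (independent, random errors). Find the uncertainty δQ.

25700

For a monomial Q ∝ z^2, w^(-1/2), c^-1, a^2, fractional errors add in quadrature:
  (2·δz/z)² = (2×0.0989)² = 0.0392;  (−½·δw/w)² = (-0.5×0.0278)² = 0.000193;  (-1·δc/c)² = (-1×0.0828)² = 0.00685;  (2·δa/a)² = (2×0.113)² = 0.0509
δQ/Q = √(0.0971) = 0.312
Q = 82400, so δQ = 0.312 × 82400 = 25700.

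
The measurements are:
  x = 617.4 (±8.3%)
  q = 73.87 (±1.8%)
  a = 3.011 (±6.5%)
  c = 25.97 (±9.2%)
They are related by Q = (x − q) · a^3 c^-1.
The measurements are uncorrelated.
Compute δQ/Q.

Let u = x − q = 543.5. δu = √(δx² + δq²) = √(2630 + 1.77) = 51.3, so δu/u = 0.0943.
Q is then a monomial in u, a, c:
δQ/Q = √((δu/u)² + (3·δa/a)² + (-1·δc/c)²) = √(0.00889 + 0.0380 + 0.00846) = 0.235

0.235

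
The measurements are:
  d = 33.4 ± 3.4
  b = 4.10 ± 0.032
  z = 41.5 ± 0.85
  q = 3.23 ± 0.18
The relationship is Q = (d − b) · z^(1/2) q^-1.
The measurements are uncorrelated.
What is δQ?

7.55

Let u = d − b = 29.3. δu = √(δd² + δb²) = √(11.6 + 0.00102) = 3.40, so δu/u = 0.116.
Q is then a monomial in u, z, q:
δQ/Q = √((δu/u)² + (½·δz/z)² + (-1·δq/q)²) = √(0.0135 + 0.000105 + 0.00311) = 0.129
Q = 58.4, so δQ = 0.129 × 58.4 = 7.55.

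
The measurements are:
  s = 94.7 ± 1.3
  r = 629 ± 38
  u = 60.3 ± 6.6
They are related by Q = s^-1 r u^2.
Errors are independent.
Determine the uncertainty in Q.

5490

Relative error in a monomial: (δQ/Q)² = Σ (nᵢ · δxᵢ/xᵢ)².
  (-1·δs/s)² = (-1×0.0137)² = 0.000188;  (1·δr/r)² = (1×0.0604)² = 0.00365;  (2·δu/u)² = (2×0.109)² = 0.0479
δQ/Q = √(0.0518) = 0.228
Q = 24200, so δQ = 0.228 × 24200 = 5490.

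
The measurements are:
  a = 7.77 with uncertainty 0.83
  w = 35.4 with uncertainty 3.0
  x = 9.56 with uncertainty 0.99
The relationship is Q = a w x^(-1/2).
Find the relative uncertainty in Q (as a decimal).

0.146

Q is a product of powers, so relative uncertainties combine in quadrature:
  (1·δa/a)² = (1×0.107)² = 0.0114;  (1·δw/w)² = (1×0.0847)² = 0.00718;  (−½·δx/x)² = (-0.5×0.104)² = 0.00268
δQ/Q = √(0.0213) = 0.146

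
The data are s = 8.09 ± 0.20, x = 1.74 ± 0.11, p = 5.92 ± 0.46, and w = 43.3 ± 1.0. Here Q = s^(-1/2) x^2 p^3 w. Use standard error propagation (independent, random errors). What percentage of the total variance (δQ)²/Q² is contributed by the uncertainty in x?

(δQ/Q)² = (−½·δs/s)² + (2·δx/x)² + (3·δp/p)² + (1·δw/w)²
  s term: (-0.5×0.0247)² = 0.000153
  x term: (2×0.0632)² = 0.0160
  p term: (3×0.0777)² = 0.0543
  w term: (1×0.0231)² = 0.000533
Total = 0.0710. Share from x = 0.0160/0.0710 = 0.225.

22.5%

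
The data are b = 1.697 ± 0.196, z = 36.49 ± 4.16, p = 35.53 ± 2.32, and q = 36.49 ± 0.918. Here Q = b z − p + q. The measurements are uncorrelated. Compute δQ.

Let w = b·z = 61.92. δw/w = √((1·δb/b)² + (1·δz/z)²) = √(0.0133 + 0.0130) = 0.162, so δw = 10.0.
Q = w − p + q: δQ = √(δw² + δp² + δq²) = √(101 + 5.38 + 0.843) = 10.4

10.4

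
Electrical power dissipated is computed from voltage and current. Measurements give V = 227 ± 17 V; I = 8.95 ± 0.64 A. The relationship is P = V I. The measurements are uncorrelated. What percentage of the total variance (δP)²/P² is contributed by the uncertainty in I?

(δP/P)² = (1·δV/V)² + (1·δI/I)²
  V term: (1×0.0749)² = 0.00561
  I term: (1×0.0715)² = 0.00511
Total = 0.0107. Share from I = 0.00511/0.0107 = 0.477.

47.7%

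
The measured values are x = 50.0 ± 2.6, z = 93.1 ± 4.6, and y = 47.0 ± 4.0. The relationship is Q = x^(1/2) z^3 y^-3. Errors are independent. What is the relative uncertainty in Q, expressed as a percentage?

Relative error in a monomial: (δQ/Q)² = Σ (nᵢ · δxᵢ/xᵢ)².
  (½·δx/x)² = (0.5×0.0520)² = 0.000676;  (3·δz/z)² = (3×0.0494)² = 0.0220;  (-3·δy/y)² = (-3×0.0851)² = 0.0652
δQ/Q = √(0.0878) = 0.296

29.6%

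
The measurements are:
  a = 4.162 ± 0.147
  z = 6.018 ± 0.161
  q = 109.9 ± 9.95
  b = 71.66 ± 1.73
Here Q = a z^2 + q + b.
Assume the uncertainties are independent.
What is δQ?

Let p = a·z^2 = 150.7. δp/p = √((1·δa/a)² + (2·δz/z)²) = √(0.00125 + 0.00286) = 0.0641, so δp = 9.66.
Q = p + q + b: δQ = √(δp² + δq² + δb²) = √(93.4 + 99.0 + 2.99) = 14.0

14.0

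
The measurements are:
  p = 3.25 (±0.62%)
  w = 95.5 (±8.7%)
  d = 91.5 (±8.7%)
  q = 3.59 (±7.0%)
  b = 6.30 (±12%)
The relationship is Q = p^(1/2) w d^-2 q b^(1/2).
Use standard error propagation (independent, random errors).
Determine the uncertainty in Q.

0.0399

Relative error in a monomial: (δQ/Q)² = Σ (nᵢ · δxᵢ/xᵢ)².
  (½·δp/p)² = (0.5×0.00620)² = 9.61e-06;  (1·δw/w)² = (1×0.0870)² = 0.00757;  (-2·δd/d)² = (-2×0.0870)² = 0.0303;  (1·δq/q)² = (1×0.0700)² = 0.00490;  (½·δb/b)² = (0.5×0.120)² = 0.00360
δQ/Q = √(0.0464) = 0.215
Q = 0.185, so δQ = 0.215 × 0.185 = 0.0399.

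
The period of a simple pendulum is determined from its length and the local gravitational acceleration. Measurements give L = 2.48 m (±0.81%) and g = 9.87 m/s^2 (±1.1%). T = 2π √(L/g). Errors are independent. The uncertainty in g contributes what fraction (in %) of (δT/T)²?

(δT/T)² = (½·δL/L)² + (−½·δg/g)²
  L term: (0.5×0.00810)² = 1.64e-05
  g term: (-0.5×0.0110)² = 3.03e-05
Total = 4.67e-05. Share from g = 3.03e-05/4.67e-05 = 0.648.

64.8%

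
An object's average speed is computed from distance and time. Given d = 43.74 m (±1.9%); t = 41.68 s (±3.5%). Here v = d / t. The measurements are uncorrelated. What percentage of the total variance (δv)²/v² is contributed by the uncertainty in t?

77.2%

(δv/v)² = (1·δd/d)² + (-1·δt/t)²
  d term: (1×0.0190)² = 0.000361
  t term: (-1×0.0350)² = 0.00123
Total = 0.00159. Share from t = 0.00123/0.00159 = 0.772.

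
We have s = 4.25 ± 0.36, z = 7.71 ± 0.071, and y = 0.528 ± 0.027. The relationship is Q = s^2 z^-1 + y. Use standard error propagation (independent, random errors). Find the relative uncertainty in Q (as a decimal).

0.139

Let p = s^2·z^-1 = 2.34. δp/p = √((2·δs/s)² + (-1·δz/z)²) = √(0.0287 + 8.48e-05) = 0.170, so δp = 0.397.
Q = p + y: δQ = √(δp² + δy²) = √(0.158 + 0.000729) = 0.398
Q = 2.87, so δQ/Q = 0.398/2.87 = 0.139.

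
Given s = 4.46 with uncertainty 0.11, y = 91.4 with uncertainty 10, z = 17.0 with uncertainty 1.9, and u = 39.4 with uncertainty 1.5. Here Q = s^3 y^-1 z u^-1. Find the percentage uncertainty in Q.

17.7%

Products/powers → add relative errors in quadrature, weighted by exponent:
  (3·δs/s)² = (3×0.0247)² = 0.00547;  (-1·δy/y)² = (-1×0.109)² = 0.0120;  (1·δz/z)² = (1×0.112)² = 0.0125;  (-1·δu/u)² = (-1×0.0381)² = 0.00145
δQ/Q = √(0.0314) = 0.177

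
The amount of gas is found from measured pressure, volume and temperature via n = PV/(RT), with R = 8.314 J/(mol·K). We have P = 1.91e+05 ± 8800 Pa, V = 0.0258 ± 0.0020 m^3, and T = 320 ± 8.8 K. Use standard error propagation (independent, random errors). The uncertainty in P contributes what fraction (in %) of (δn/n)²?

23.9%

(δn/n)² = (1·δP/P)² + (1·δV/V)² + (-1·δT/T)²
  P term: (1×0.0461)² = 0.00212
  V term: (1×0.0775)² = 0.00601
  T term: (-1×0.0275)² = 0.000756
Total = 0.00889. Share from P = 0.00212/0.00889 = 0.239.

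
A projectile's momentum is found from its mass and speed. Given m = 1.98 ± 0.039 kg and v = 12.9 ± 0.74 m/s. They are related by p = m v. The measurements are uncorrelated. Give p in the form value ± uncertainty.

Relative error in a monomial: (δp/p)² = Σ (nᵢ · δxᵢ/xᵢ)².
  (1·δm/m)² = (1×0.0197)² = 0.000388;  (1·δv/v)² = (1×0.0574)² = 0.00329
δp/p = √(0.00368) = 0.0607
p = 25.5 kg·m/s, so δp = 0.0607 × 25.5 = 1.55 kg·m/s.

25.5 ± 1.55 kg·m/s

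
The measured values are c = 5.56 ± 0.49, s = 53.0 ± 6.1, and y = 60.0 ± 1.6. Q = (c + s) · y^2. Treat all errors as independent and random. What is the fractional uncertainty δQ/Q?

0.117

Let u = c + s = 58.6. δu = √(δc² + δs²) = √(0.240 + 37.2) = 6.12, so δu/u = 0.105.
Q is then a monomial in u, y:
δQ/Q = √((δu/u)² + (2·δy/y)²) = √(0.0109 + 0.00284) = 0.117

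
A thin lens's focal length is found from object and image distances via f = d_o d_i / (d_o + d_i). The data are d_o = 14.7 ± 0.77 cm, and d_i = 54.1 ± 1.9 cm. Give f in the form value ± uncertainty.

11.6 ± 0.484 cm

∂f/∂d_o = (d_i/(d_o+d_i))² = 0.618;  ∂f/∂d_i = (d_o/(d_o+d_i))² = 0.0457
δf = √((∂f/∂d_o · δd_o)² + (∂f/∂d_i · δd_i)²) = √(0.227 + 0.00752) = 0.484 cm
f = 11.6 cm.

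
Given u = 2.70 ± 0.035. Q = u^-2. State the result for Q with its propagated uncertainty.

0.137 ± 0.00356

Q ∝ u^-2, so δQ/Q = |-2| · δu/u = 2 × 0.0130 = 0.0259.
Q = 0.137, so δQ = 0.0259 × 0.137 = 0.00356.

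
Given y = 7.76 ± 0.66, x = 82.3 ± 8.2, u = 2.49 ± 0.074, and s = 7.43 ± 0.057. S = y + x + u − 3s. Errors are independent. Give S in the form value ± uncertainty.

70.3 ± 8.23

Each term contributes (cᵢ δxᵢ)² to (δS)²:
  (δy)² = 0.436;  (δx)² = 67.2;  (δu)² = 0.00548;  (3·δs)² = 0.0292
δS = √(67.7) = 8.23
S = 70.3.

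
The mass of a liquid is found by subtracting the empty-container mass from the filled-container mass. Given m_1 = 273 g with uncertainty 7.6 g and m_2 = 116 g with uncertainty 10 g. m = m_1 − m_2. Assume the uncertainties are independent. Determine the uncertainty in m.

Sums and differences: (δm)² = Σ (cᵢ δxᵢ)².
  (δm_1)² = 57.8;  (δm_2)² = 100
δm = √(158) = 12.6 g

12.6 g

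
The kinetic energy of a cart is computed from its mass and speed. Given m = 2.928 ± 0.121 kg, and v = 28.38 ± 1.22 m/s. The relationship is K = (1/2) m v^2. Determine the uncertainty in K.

112 J

For a monomial K ∝ m, v^2, fractional errors add in quadrature:
  (1·δm/m)² = (1×0.0413)² = 0.00171;  (2·δv/v)² = (2×0.0430)² = 0.00739
δK/K = √(0.00910) = 0.0954
K = 1179 J, so δK = 0.0954 × 1179 = 112 J.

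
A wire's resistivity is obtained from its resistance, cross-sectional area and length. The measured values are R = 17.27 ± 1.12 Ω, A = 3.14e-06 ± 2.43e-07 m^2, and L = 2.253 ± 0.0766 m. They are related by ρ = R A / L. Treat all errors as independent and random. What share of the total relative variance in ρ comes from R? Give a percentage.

37.1%

(δρ/ρ)² = (1·δR/R)² + (1·δA/A)² + (-1·δL/L)²
  R term: (1×0.0649)² = 0.00421
  A term: (1×0.0774)² = 0.00599
  L term: (-1×0.0340)² = 0.00116
Total = 0.0114. Share from R = 0.00421/0.0114 = 0.371.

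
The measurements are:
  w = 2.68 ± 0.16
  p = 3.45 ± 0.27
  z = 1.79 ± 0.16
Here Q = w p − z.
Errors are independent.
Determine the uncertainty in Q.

Let h = w·p = 9.25. δh/h = √((1·δw/w)² + (1·δp/p)²) = √(0.00356 + 0.00612) = 0.0984, so δh = 0.910.
Q = h − z: δQ = √(δh² + δz²) = √(0.828 + 0.0256) = 0.924

0.924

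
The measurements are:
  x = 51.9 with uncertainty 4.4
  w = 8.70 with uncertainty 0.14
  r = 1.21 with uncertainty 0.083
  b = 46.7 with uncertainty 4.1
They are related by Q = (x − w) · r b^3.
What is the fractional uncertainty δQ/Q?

Let u = x − w = 43.2. δu = √(δx² + δw²) = √(19.4 + 0.0196) = 4.40, so δu/u = 0.102.
Q is then a monomial in u, r, b:
δQ/Q = √((δu/u)² + (1·δr/r)² + (3·δb/b)²) = √(0.0104 + 0.00471 + 0.0694) = 0.291

0.291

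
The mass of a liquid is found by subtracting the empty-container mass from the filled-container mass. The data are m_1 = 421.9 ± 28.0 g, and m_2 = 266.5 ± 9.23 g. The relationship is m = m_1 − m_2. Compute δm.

For a sum/difference, combine absolute errors in quadrature:
  (δm_1)² = 784;  (δm_2)² = 85.2
δm = √(869) = 29.5 g

29.5 g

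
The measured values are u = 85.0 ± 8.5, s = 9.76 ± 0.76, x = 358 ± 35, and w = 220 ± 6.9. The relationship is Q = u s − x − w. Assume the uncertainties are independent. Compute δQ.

111

Let p = u·s = 830. δp/p = √((1·δu/u)² + (1·δs/s)²) = √(0.0100 + 0.00606) = 0.127, so δp = 105.
Q = p − x − w: δQ = √(δp² + δx² + δw²) = √(11100 + 1220 + 47.6) = 111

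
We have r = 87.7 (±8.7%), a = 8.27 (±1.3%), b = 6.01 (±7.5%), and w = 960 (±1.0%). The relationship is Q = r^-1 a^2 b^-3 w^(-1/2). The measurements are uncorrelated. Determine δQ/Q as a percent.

24.3%

Q is a product of powers, so relative uncertainties combine in quadrature:
  (-1·δr/r)² = (-1×0.0870)² = 0.00757;  (2·δa/a)² = (2×0.0130)² = 0.000676;  (-3·δb/b)² = (-3×0.0750)² = 0.0506;  (−½·δw/w)² = (-0.5×0.0100)² = 2.5e-05
δQ/Q = √(0.0589) = 0.243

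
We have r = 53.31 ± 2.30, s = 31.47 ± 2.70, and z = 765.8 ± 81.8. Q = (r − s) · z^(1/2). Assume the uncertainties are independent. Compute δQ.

103

Let u = r − s = 21.84. δu = √(δr² + δs²) = √(5.29 + 7.29) = 3.55, so δu/u = 0.162.
Q is then a monomial in u, z:
δQ/Q = √((δu/u)² + (½·δz/z)²) = √(0.0264 + 0.00285) = 0.171
Q = 604.4, so δQ = 0.171 × 604.4 = 103.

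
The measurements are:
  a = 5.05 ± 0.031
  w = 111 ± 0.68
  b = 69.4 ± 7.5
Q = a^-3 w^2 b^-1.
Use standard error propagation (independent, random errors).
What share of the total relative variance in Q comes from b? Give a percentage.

96.0%

(δQ/Q)² = (-3·δa/a)² + (2·δw/w)² + (-1·δb/b)²
  a term: (-3×0.00614)² = 0.000339
  w term: (2×0.00613)² = 0.000150
  b term: (-1×0.108)² = 0.0117
Total = 0.0122. Share from b = 0.0117/0.0122 = 0.960.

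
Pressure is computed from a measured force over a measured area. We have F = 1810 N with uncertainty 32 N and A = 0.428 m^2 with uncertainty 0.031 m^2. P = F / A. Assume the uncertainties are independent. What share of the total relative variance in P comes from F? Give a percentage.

5.62%

(δP/P)² = (1·δF/F)² + (-1·δA/A)²
  F term: (1×0.0177)² = 0.000313
  A term: (-1×0.0724)² = 0.00525
Total = 0.00556. Share from F = 0.000313/0.00556 = 0.0562.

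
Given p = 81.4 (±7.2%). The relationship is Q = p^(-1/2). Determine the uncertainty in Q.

Q ∝ p^(-1/2), so δQ/Q = |−½| · δp/p = 0.5 × 0.0720 = 0.0360.
Q = 0.111, so δQ = 0.0360 × 0.111 = 0.00399.

0.00399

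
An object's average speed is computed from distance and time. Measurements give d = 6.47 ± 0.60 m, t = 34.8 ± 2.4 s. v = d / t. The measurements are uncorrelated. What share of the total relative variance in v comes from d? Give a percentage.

(δv/v)² = (1·δd/d)² + (-1·δt/t)²
  d term: (1×0.0927)² = 0.00860
  t term: (-1×0.0690)² = 0.00476
Total = 0.0134. Share from d = 0.00860/0.0134 = 0.644.

64.4%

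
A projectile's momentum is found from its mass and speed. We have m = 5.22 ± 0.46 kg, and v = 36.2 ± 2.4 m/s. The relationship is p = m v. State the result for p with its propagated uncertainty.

Each factor contributes (exponent × relative error)² to (δp/p)²:
  (1·δm/m)² = (1×0.0881)² = 0.00777;  (1·δv/v)² = (1×0.0663)² = 0.00440
δp/p = √(0.0122) = 0.110
p = 189 kg·m/s, so δp = 0.110 × 189 = 20.8 kg·m/s.

189 ± 20.8 kg·m/s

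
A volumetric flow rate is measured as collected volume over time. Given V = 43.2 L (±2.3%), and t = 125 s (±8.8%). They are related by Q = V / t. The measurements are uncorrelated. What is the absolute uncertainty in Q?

Products/powers → add relative errors in quadrature, weighted by exponent:
  (1·δV/V)² = (1×0.0230)² = 0.000529;  (-1·δt/t)² = (-1×0.0880)² = 0.00774
δQ/Q = √(0.00827) = 0.0910
Q = 0.346 L/s, so δQ = 0.0910 × 0.346 = 0.0314 L/s.

0.0314 L/s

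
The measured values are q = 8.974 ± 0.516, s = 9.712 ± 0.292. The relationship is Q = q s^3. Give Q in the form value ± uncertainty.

8221 ± 879

For a monomial Q ∝ q, s^3, fractional errors add in quadrature:
  (1·δq/q)² = (1×0.0575)² = 0.00331;  (3·δs/s)² = (3×0.0301)² = 0.00814
δQ/Q = √(0.0114) = 0.107
Q = 8221, so δQ = 0.107 × 8221 = 879.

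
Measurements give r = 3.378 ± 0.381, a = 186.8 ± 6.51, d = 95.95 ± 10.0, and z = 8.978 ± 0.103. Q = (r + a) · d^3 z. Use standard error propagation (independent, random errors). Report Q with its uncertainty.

Let u = r + a = 190.2. δu = √(δr² + δa²) = √(0.145 + 42.4) = 6.52, so δu/u = 0.0343.
Q is then a monomial in u, d, z:
δQ/Q = √((δu/u)² + (3·δd/d)² + (1·δz/z)²) = √(0.00118 + 0.0978 + 0.000132) = 0.315
Q = 1.508e+09, so δQ = 0.315 × 1.508e+09 = 4.75e+08.

(1.508 ± 0.475) × 10^9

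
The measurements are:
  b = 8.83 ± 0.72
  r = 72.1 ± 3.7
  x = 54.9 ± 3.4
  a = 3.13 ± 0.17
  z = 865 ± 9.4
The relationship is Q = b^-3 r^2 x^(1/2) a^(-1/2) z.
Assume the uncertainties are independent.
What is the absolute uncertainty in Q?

7350

Relative error in a monomial: (δQ/Q)² = Σ (nᵢ · δxᵢ/xᵢ)².
  (-3·δb/b)² = (-3×0.0815)² = 0.0598;  (2·δr/r)² = (2×0.0513)² = 0.0105;  (½·δx/x)² = (0.5×0.0619)² = 0.000959;  (−½·δa/a)² = (-0.5×0.0543)² = 0.000737;  (1·δz/z)² = (1×0.0109)² = 0.000118
δQ/Q = √(0.0722) = 0.269
Q = 27400, so δQ = 0.269 × 27400 = 7350.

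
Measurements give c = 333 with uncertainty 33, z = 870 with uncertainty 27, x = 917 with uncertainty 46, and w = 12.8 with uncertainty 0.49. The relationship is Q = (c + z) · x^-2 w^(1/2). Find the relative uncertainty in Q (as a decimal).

0.108

Let u = c + z = 1200. δu = √(δc² + δz²) = √(1090 + 729) = 42.6, so δu/u = 0.0354.
Q is then a monomial in u, x, w:
δQ/Q = √((δu/u)² + (-2·δx/x)² + (½·δw/w)²) = √(0.00126 + 0.0101 + 0.000366) = 0.108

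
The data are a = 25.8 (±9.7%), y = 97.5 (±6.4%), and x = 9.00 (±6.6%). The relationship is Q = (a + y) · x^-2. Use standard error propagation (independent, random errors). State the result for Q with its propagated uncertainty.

1.52 ± 0.217

Let u = a + y = 123. δu = √(δa² + δy²) = √(6.26 + 38.9) = 6.72, so δu/u = 0.0545.
Q is then a monomial in u, x:
δQ/Q = √((δu/u)² + (-2·δx/x)²) = √(0.00297 + 0.0174) = 0.143
Q = 1.52, so δQ = 0.143 × 1.52 = 0.217.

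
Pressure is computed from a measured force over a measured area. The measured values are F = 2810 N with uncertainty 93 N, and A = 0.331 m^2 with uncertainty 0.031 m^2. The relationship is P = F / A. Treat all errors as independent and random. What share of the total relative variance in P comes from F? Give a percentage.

11.1%

(δP/P)² = (1·δF/F)² + (-1·δA/A)²
  F term: (1×0.0331)² = 0.00110
  A term: (-1×0.0937)² = 0.00877
Total = 0.00987. Share from F = 0.00110/0.00987 = 0.111.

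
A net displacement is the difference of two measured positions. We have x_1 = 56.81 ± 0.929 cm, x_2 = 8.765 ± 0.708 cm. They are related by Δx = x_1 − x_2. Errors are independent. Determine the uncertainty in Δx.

1.17 cm

Sums and differences: (δΔx)² = Σ (cᵢ δxᵢ)².
  (δx_1)² = 0.863;  (δx_2)² = 0.501
δΔx = √(1.36) = 1.17 cm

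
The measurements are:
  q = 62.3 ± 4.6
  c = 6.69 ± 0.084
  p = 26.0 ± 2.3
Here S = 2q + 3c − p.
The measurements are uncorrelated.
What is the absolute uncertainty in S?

9.49

Absolute uncertainties add in quadrature for a linear combination:
  (2·δq)² = 84.6;  (3·δc)² = 0.0635;  (δp)² = 5.29
δS = √(90.0) = 9.49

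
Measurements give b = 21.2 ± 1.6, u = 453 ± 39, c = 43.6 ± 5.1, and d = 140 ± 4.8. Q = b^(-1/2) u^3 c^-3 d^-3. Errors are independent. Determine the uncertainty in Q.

3.99e-05

Since Q is a product/quotient, work with relative uncertainties:
  (−½·δb/b)² = (-0.5×0.0755)² = 0.00142;  (3·δu/u)² = (3×0.0861)² = 0.0667;  (-3·δc/c)² = (-3×0.117)² = 0.123;  (-3·δd/d)² = (-3×0.0343)² = 0.0106
δQ/Q = √(0.202) = 0.449
Q = 8.88e-05, so δQ = 0.449 × 8.88e-05 = 3.99e-05.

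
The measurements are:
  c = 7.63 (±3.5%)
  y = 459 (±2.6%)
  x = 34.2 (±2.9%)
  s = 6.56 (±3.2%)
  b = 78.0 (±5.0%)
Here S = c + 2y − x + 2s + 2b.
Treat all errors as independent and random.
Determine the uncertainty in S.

25.1

Absolute uncertainties add in quadrature for a linear combination:
  (δc)² = 0.0713;  (2·δy)² = 570;  (δx)² = 0.984;  (2·δs)² = 0.176;  (2·δb)² = 60.8
δS = √(632) = 25.1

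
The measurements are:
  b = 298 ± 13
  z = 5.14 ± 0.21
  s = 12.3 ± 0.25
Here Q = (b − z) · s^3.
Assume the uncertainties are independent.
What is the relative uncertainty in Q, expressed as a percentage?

Let u = b − z = 293. δu = √(δb² + δz²) = √(169 + 0.0441) = 13.0, so δu/u = 0.0444.
Q is then a monomial in u, s:
δQ/Q = √((δu/u)² + (3·δs/s)²) = √(0.00197 + 0.00372) = 0.0754

7.54%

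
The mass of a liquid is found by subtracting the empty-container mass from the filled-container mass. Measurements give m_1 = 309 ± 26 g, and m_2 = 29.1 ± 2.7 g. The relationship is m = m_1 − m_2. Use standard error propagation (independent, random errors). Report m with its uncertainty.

m is a linear combination, so absolute uncertainties add in quadrature:
  (δm_1)² = 676;  (δm_2)² = 7.29
δm = √(683) = 26.1 g
m = 280 g.

280 ± 26.1 g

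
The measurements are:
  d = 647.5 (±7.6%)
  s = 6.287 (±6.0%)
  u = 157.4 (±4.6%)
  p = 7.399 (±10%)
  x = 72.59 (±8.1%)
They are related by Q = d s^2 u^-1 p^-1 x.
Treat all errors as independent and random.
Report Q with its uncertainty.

1595 ± 314

Each factor contributes (exponent × relative error)² to (δQ/Q)²:
  (1·δd/d)² = (1×0.0760)² = 0.00578;  (2·δs/s)² = (2×0.0600)² = 0.0144;  (-1·δu/u)² = (-1×0.0460)² = 0.00212;  (-1·δp/p)² = (-1×0.100)² = 0.0100;  (1·δx/x)² = (1×0.0810)² = 0.00656
δQ/Q = √(0.0389) = 0.197
Q = 1595, so δQ = 0.197 × 1595 = 314.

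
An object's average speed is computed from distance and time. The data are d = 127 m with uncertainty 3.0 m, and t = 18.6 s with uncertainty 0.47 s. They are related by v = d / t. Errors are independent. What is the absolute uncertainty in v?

0.236 m/s

For a monomial v ∝ d, t^-1, fractional errors add in quadrature:
  (1·δd/d)² = (1×0.0236)² = 0.000558;  (-1·δt/t)² = (-1×0.0253)² = 0.000639
δv/v = √(0.00120) = 0.0346
v = 6.83 m/s, so δv = 0.0346 × 6.83 = 0.236 m/s.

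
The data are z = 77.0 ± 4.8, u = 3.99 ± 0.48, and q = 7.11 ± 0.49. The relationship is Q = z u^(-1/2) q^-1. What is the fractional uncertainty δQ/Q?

Since Q is a product/quotient, work with relative uncertainties:
  (1·δz/z)² = (1×0.0623)² = 0.00389;  (−½·δu/u)² = (-0.5×0.120)² = 0.00362;  (-1·δq/q)² = (-1×0.0689)² = 0.00475
δQ/Q = √(0.0123) = 0.111

0.111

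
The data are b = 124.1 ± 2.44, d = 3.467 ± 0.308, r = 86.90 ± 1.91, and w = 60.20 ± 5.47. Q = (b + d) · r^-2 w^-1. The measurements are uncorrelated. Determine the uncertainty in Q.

2.88e-05

Let u = b + d = 127.6. δu = √(δb² + δd²) = √(5.95 + 0.0949) = 2.46, so δu/u = 0.0193.
Q is then a monomial in u, r, w:
δQ/Q = √((δu/u)² + (-2·δr/r)² + (-1·δw/w)²) = √(0.000372 + 0.00193 + 0.00826) = 0.103
Q = 0.0002806, so δQ = 0.103 × 0.0002806 = 2.88e-05.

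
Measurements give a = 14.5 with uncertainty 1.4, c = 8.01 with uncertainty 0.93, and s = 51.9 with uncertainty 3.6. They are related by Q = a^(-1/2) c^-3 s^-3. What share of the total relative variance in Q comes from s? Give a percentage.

25.9%

(δQ/Q)² = (−½·δa/a)² + (-3·δc/c)² + (-3·δs/s)²
  a term: (-0.5×0.0966)² = 0.00233
  c term: (-3×0.116)² = 0.121
  s term: (-3×0.0694)² = 0.0433
Total = 0.167. Share from s = 0.0433/0.167 = 0.259.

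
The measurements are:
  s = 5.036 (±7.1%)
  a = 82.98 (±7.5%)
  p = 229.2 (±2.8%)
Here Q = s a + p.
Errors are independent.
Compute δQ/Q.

0.0674

Let w = s·a = 417.9. δw/w = √((1·δs/s)² + (1·δa/a)²) = √(0.00504 + 0.00562) = 0.103, so δw = 43.2.
Q = w + p: δQ = √(δw² + δp²) = √(1860 + 41.2) = 43.6
Q = 647.1, so δQ/Q = 43.6/647.1 = 0.0674.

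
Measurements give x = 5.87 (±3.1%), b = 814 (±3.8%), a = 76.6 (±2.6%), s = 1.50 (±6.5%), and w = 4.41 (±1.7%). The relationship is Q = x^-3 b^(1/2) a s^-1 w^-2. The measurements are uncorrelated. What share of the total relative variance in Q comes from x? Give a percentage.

(δQ/Q)² = (-3·δx/x)² + (½·δb/b)² + (1·δa/a)² + (-1·δs/s)² + (-2·δw/w)²
  x term: (-3×0.0310)² = 0.00865
  b term: (0.5×0.0380)² = 0.000361
  a term: (1×0.0260)² = 0.000676
  s term: (-1×0.0650)² = 0.00423
  w term: (-2×0.0170)² = 0.00116
Total = 0.0151. Share from x = 0.00865/0.0151 = 0.574.

57.4%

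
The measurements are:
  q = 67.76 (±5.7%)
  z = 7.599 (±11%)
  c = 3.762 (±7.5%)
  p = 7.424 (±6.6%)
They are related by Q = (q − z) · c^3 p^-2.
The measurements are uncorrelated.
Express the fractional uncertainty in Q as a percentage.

26.9%

Let u = q − z = 60.16. δu = √(δq² + δz²) = √(14.9 + 0.699) = 3.95, so δu/u = 0.0657.
Q is then a monomial in u, c, p:
δQ/Q = √((δu/u)² + (3·δc/c)² + (-2·δp/p)²) = √(0.00431 + 0.0506 + 0.0174) = 0.269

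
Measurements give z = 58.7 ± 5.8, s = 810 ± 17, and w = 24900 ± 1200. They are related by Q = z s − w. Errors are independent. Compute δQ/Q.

0.219

Let p = z·s = 47500. δp/p = √((1·δz/z)² + (1·δs/s)²) = √(0.00976 + 0.000440) = 0.101, so δp = 4800.
Q = p − w: δQ = √(δp² + δw²) = √(2.31e+07 + 1.44e+06) = 4950
Q = 22600, so δQ/Q = 4950/22600 = 0.219.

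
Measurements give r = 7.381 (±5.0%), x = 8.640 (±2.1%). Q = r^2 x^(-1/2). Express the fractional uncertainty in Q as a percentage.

10.1%

Products/powers → add relative errors in quadrature, weighted by exponent:
  (2·δr/r)² = (2×0.0500)² = 0.0100;  (−½·δx/x)² = (-0.5×0.0210)² = 0.000110
δQ/Q = √(0.0101) = 0.101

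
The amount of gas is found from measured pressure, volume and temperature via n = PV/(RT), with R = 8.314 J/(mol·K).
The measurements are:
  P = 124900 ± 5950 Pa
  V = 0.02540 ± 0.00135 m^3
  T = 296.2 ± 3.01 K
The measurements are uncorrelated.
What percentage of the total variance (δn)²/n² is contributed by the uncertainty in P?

(δn/n)² = (1·δP/P)² + (1·δV/V)² + (-1·δT/T)²
  P term: (1×0.0476)² = 0.00227
  V term: (1×0.0531)² = 0.00282
  T term: (-1×0.0102)² = 0.000103
Total = 0.00520. Share from P = 0.00227/0.00520 = 0.437.

43.7%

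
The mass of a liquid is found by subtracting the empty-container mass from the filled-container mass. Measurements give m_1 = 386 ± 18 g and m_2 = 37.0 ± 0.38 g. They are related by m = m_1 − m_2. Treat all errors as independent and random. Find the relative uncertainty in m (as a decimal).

Each term contributes (cᵢ δxᵢ)² to (δm)²:
  (δm_1)² = 324;  (δm_2)² = 0.144
δm = √(324) = 18.0 g
m = 349 g, so δm/m = 18.0/349 = 0.0516.

0.0516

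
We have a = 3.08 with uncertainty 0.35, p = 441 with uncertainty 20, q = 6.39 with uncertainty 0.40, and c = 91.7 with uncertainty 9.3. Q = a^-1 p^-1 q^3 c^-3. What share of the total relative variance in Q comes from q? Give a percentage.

(δQ/Q)² = (-1·δa/a)² + (-1·δp/p)² + (3·δq/q)² + (-3·δc/c)²
  a term: (-1×0.114)² = 0.0129
  p term: (-1×0.0454)² = 0.00206
  q term: (3×0.0626)² = 0.0353
  c term: (-3×0.101)² = 0.0926
Total = 0.143. Share from q = 0.0353/0.143 = 0.247.

24.7%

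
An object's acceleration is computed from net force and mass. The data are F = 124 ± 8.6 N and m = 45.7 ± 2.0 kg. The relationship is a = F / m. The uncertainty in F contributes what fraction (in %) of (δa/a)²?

(δa/a)² = (1·δF/F)² + (-1·δm/m)²
  F term: (1×0.0694)² = 0.00481
  m term: (-1×0.0438)² = 0.00192
Total = 0.00673. Share from F = 0.00481/0.00673 = 0.715.

71.5%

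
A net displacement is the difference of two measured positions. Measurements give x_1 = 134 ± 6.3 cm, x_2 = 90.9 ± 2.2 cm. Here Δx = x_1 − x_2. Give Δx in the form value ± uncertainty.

For a sum/difference, combine absolute errors in quadrature:
  (δx_1)² = 39.7;  (δx_2)² = 4.84
δΔx = √(44.5) = 6.67 cm
Δx = 43.1 cm.

43.1 ± 6.67 cm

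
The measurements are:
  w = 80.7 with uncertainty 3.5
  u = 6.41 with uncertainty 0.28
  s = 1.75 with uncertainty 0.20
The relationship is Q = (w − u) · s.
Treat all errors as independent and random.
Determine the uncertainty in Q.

16.1

Let h = w − u = 74.3. δh = √(δw² + δu²) = √(12.2 + 0.0784) = 3.51, so δh/h = 0.0473.
Q is then a monomial in h, s:
δQ/Q = √((δh/h)² + (1·δs/s)²) = √(0.00223 + 0.0131) = 0.124
Q = 130, so δQ = 0.124 × 130 = 16.1.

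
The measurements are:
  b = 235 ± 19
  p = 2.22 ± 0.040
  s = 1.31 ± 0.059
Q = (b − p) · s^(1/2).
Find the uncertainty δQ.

22.6

Let u = b − p = 233. δu = √(δb² + δp²) = √(361 + 0.00160) = 19.0, so δu/u = 0.0816.
Q is then a monomial in u, s:
δQ/Q = √((δu/u)² + (½·δs/s)²) = √(0.00666 + 0.000507) = 0.0847
Q = 266, so δQ = 0.0847 × 266 = 22.6.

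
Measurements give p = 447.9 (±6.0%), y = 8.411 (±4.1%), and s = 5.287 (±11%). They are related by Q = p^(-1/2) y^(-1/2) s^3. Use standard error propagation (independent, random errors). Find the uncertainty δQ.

Since Q is a product/quotient, work with relative uncertainties:
  (−½·δp/p)² = (-0.5×0.0600)² = 0.000900;  (−½·δy/y)² = (-0.5×0.0410)² = 0.000420;  (3·δs/s)² = (3×0.110)² = 0.109
δQ/Q = √(0.110) = 0.332
Q = 2.408, so δQ = 0.332 × 2.408 = 0.799.

0.799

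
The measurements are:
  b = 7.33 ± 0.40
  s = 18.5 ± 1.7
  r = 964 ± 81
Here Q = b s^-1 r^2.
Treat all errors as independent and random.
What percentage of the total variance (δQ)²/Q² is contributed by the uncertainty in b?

(δQ/Q)² = (1·δb/b)² + (-1·δs/s)² + (2·δr/r)²
  b term: (1×0.0546)² = 0.00298
  s term: (-1×0.0919)² = 0.00844
  r term: (2×0.0840)² = 0.0282
Total = 0.0397. Share from b = 0.00298/0.0397 = 0.0751.

7.51%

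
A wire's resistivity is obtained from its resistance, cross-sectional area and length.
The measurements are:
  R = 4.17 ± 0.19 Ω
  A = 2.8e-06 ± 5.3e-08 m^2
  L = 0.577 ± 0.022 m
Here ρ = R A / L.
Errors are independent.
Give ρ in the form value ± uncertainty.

Relative error in a monomial: (δρ/ρ)² = Σ (nᵢ · δxᵢ/xᵢ)².
  (1·δR/R)² = (1×0.0456)² = 0.00208;  (1·δA/A)² = (1×0.0189)² = 0.000358;  (-1·δL/L)² = (-1×0.0381)² = 0.00145
δρ/ρ = √(0.00389) = 0.0624
ρ = 2.02e-05 Ω·m, so δρ = 0.0624 × 2.02e-05 = 1.26e-06 Ω·m.

(2.02 ± 0.126) × 10^-5 Ω·m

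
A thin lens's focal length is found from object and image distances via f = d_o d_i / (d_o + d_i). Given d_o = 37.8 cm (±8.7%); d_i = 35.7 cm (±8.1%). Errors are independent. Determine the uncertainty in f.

∂f/∂d_o = (d_i/(d_o+d_i))² = 0.236;  ∂f/∂d_i = (d_o/(d_o+d_i))² = 0.264
δf = √((∂f/∂d_o · δd_o)² + (∂f/∂d_i · δd_i)²) = √(0.602 + 0.585) = 1.09 cm

1.09 cm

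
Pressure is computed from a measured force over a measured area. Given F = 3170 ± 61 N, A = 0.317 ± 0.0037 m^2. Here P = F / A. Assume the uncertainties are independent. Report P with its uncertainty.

10000 ± 225 Pa

P is a product of powers, so relative uncertainties combine in quadrature:
  (1·δF/F)² = (1×0.0192)² = 0.000370;  (-1·δA/A)² = (-1×0.0117)² = 0.000136
δP/P = √(0.000507) = 0.0225
P = 10000 Pa, so δP = 0.0225 × 10000 = 225 Pa.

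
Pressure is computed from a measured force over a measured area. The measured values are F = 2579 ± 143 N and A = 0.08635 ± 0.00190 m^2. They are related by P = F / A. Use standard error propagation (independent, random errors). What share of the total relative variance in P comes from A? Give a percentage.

(δP/P)² = (1·δF/F)² + (-1·δA/A)²
  F term: (1×0.0554)² = 0.00307
  A term: (-1×0.0220)² = 0.000484
Total = 0.00356. Share from A = 0.000484/0.00356 = 0.136.

13.6%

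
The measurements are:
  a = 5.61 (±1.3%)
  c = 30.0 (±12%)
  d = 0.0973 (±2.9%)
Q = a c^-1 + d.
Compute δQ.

0.0227

Let p = a·c^-1 = 0.187. δp/p = √((1·δa/a)² + (-1·δc/c)²) = √(0.000169 + 0.0144) = 0.121, so δp = 0.0226.
Q = p + d: δQ = √(δp² + δd²) = √(0.000509 + 7.96e-06) = 0.0227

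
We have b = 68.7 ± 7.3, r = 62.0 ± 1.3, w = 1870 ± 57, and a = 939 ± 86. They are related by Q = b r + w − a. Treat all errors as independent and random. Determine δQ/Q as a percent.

9.11%

Let p = b·r = 4260. δp/p = √((1·δb/b)² + (1·δr/r)²) = √(0.0113 + 0.000440) = 0.108, so δp = 461.
Q = p + w − a: δQ = √(δp² + δw² + δa²) = √(2.13e+05 + 3250 + 7400) = 473
Q = 5190, so δQ/Q = 473/5190 = 0.0911.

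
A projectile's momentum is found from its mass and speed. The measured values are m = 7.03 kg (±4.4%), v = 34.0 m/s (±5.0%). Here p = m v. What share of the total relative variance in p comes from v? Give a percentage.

56.4%

(δp/p)² = (1·δm/m)² + (1·δv/v)²
  m term: (1×0.0440)² = 0.00194
  v term: (1×0.0500)² = 0.00250
Total = 0.00444. Share from v = 0.00250/0.00444 = 0.564.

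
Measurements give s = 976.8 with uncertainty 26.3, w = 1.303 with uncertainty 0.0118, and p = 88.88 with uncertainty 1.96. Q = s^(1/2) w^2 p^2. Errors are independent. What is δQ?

For a monomial Q ∝ s^(1/2), w^2, p^2, fractional errors add in quadrature:
  (½·δs/s)² = (0.5×0.0269)² = 0.000181;  (2·δw/w)² = (2×0.00906)² = 0.000328;  (2·δp/p)² = (2×0.0221)² = 0.00195
δQ/Q = √(0.00245) = 0.0495
Q = 419200, so δQ = 0.0495 × 419200 = 20800.

20800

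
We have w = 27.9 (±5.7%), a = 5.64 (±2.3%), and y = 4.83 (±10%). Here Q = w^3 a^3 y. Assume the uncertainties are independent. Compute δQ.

For a monomial Q ∝ w^3, a^3, y, fractional errors add in quadrature:
  (3·δw/w)² = (3×0.0570)² = 0.0292;  (3·δa/a)² = (3×0.0230)² = 0.00476;  (1·δy/y)² = (1×0.100)² = 0.0100
δQ/Q = √(0.0440) = 0.210
Q = 1.88e+07, so δQ = 0.210 × 1.88e+07 = 3.95e+06.

3.95e+06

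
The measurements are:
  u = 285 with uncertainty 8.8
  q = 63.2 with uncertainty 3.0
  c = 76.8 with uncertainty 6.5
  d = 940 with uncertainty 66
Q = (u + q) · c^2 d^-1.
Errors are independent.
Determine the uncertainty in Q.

Let w = u + q = 348. δw = √(δu² + δq²) = √(77.4 + 9.00) = 9.30, so δw/w = 0.0267.
Q is then a monomial in w, c, d:
δQ/Q = √((δw/w)² + (2·δc/c)² + (-1·δd/d)²) = √(0.000713 + 0.0287 + 0.00493) = 0.185
Q = 2180, so δQ = 0.185 × 2180 = 405.

405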